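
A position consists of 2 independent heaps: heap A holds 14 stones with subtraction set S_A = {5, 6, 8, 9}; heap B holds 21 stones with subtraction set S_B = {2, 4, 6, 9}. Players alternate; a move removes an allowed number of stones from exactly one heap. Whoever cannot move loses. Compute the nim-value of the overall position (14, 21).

1

Heap A, S = {5, 6, 8, 9}:
G(0) = 0
G(1) = mex{} = 0
G(2) = mex{} = 0
G(3) = mex{} = 0
G(4) = mex{} = 0
G(5) = mex{0} = 1
G(6) = mex{0,0} = 1
G(7) = mex{0,0} = 1
G(8) = mex{0,0,0} = 1
G(9) = mex{0,0,0,0} = 1
G(10) = mex{1,0,0,0} = 2
G(11) = mex{1,1,0,0} = 2
G(12) = mex{1,1,0,0} = 2
G(13) = mex{1,1,1,0} = 2
G(14) = mex{1,1,1,1} = 0
G_A(14) = 0.
Heap B, S = {2, 4, 6, 9}:
n :  0  1  2  3  4  5  6  7  8  9 10 11 12 13 14 15 16 17 18 19 20 21
G :  0  0  1  1  2  2  3  3  0  4  1  0  2  1  3  2  0  3  1  0  2  1
G_B(21) = 1.
Combined Grundy value = 0 ⊕ 1 = 1.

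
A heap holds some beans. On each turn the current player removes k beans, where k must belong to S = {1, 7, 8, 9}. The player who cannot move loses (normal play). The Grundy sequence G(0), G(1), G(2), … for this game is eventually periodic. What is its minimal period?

16

G(0) = 0
G(1) = mex{0} = 1
G(2) = mex{1} = 0
G(3) = mex{0} = 1
G(4) = mex{1} = 0
G(5) = mex{0} = 1
G(6) = mex{1} = 0
G(7) = mex{0,0} = 1
G(8) = mex{1,1,0} = 2
G(9) = mex{2,0,1,0} = 3
G(10) = mex{3,1,0,1} = 2
G(11) = mex{2,0,1,0} = 3
G(12) = mex{3,1,0,1} = 2
G(13) = mex{2,0,1,0} = 3
G(14) = mex{3,1,0,1} = 2
G(15) = mex{2,2,1,0} = 3
G(16) = mex{3,3,2,1} = 0
G(17) = mex{0,2,3,2} = 1
G(18) = mex{1,3,2,3} = 0
G(19) = mex{0,2,3,2} = 1
G(20) = mex{1,3,2,3} = 0
G(21) = mex{0,2,3,2} = 1
G(22) = mex{1,3,2,3} = 0
G(23) = mex{0,0,3,2} = 1
G(24) = mex{1,1,0,3} = 2
G(25) = mex{2,0,1,0} = 3
G(26) = mex{3,1,0,1} = 2
G(27) = mex{2,0,1,0} = 3
G(28) = mex{3,1,0,1} = 2
G(29) = mex{2,0,1,0} = 3
G(30) = mex{3,1,0,1} = 2
G(31) = mex{2,2,1,0} = 3
G(32) = mex{3,3,2,1} = 0
G(33) = mex{0,2,3,2} = 1
G(n+16) = G(n) holds for n = 0,…,8 (a full window of length max(S) = 9), so the sequence is purely periodic with period 16.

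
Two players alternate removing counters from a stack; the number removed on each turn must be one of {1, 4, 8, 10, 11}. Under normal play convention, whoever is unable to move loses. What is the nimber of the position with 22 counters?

1

G(0) = 0
G(1) = mex{0} = 1
G(2) = mex{1} = 0
G(3) = mex{0} = 1
G(4) = mex{1,0} = 2
G(5) = mex{2,1} = 0
G(6) = mex{0,0} = 1
G(7) = mex{1,1} = 0
G(8) = mex{0,2,0} = 1
G(9) = mex{1,0,1} = 2
G(10) = mex{2,1,0,0} = 3
G(11) = mex{3,0,1,1,0} = 2
G(12) = mex{2,1,2,0,1} = 3
G(13) = mex{3,2,0,1,0} = 4
G(14) = mex{4,3,1,2,1} = 0
G(15) = mex{0,2,0,0,2} = 1
G(16) = mex{1,3,1,1,0} = 2
G(17) = mex{2,4,2,0,1} = 3
G(18) = mex{3,0,3,1,0} = 2
G(19) = mex{2,1,2,2,1} = 0
G(20) = mex{0,2,3,3,2} = 1
G(21) = mex{1,3,4,2,3} = 0
G(22) = mex{0,2,0,3,2} = 1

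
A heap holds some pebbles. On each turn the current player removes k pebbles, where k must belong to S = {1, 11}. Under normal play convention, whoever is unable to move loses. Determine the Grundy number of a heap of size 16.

n :  0  1  2  3  4  5  6  7  8  9 10 11 12 13 14 15 16
G :  0  1  0  1  0  1  0  1  0  1  0  1  0  1  0  1  0

0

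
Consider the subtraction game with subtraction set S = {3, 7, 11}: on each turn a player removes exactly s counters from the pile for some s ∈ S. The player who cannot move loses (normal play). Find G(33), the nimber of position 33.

G(0) = 0
G(1) = mex{} = 0
G(2) = mex{} = 0
G(3) = mex{0} = 1
G(4) = mex{0} = 1
G(5) = mex{0} = 1
G(6) = mex{1} = 0
G(7) = mex{1,0} = 2
G(8) = mex{1,0} = 2
G(9) = mex{0,0} = 1
G(10) = mex{2,1} = 0
G(11) = mex{2,1,0} = 3
G(12) = mex{1,1,0} = 2
G(13) = mex{0,0,0} = 1
G(14) = mex{3,2,1} = 0
G(15) = mex{2,2,1} = 0
G(16) = mex{1,1,1} = 0
G(17) = mex{0,0,0} = 1
G(18) = mex{0,3,2} = 1
G(19) = mex{0,2,2} = 1
G(20) = mex{1,1,1} = 0
G(21) = mex{1,0,0} = 2
G(22) = mex{1,0,3} = 2
G(23) = mex{0,0,2} = 1
G(24) = mex{2,1,1} = 0
G(25) = mex{2,1,0} = 3
G(26) = mex{1,1,0} = 2
G(27) = mex{0,0,0} = 1
G(28) = mex{3,2,1} = 0
G(29) = mex{2,2,1} = 0
G(30) = mex{1,1,1} = 0
G(31) = mex{0,0,0} = 1
G(32) = mex{0,3,2} = 1
G(33) = mex{0,2,2} = 1

1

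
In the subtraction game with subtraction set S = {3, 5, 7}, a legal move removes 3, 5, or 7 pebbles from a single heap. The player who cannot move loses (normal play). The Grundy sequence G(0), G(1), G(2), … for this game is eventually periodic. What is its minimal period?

n :  0  1  2  3  4  5  6  7  8  9 10 11 12 13 14 15 16 17 18 19 20 21
G :  0  0  0  1  1  1  2  2  2  3  0  0  0  1  1  1  2  2  2  3  0  0
G(n+10) = G(n) holds for n = 0,…,6 (a full window of length max(S) = 7), so the sequence is purely periodic with period 10.

10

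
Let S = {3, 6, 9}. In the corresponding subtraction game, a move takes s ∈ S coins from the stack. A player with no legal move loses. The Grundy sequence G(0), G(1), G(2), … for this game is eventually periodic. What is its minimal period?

12

G(0) = 0
G(1) = mex{} = 0
G(2) = mex{} = 0
G(3) = mex{0} = 1
G(4) = mex{0} = 1
G(5) = mex{0} = 1
G(6) = mex{1,0} = 2
G(7) = mex{1,0} = 2
G(8) = mex{1,0} = 2
G(9) = mex{2,1,0} = 3
G(10) = mex{2,1,0} = 3
G(11) = mex{2,1,0} = 3
G(12) = mex{3,2,1} = 0
G(13) = mex{3,2,1} = 0
G(14) = mex{3,2,1} = 0
G(15) = mex{0,3,2} = 1
G(16) = mex{0,3,2} = 1
G(17) = mex{0,3,2} = 1
G(18) = mex{1,0,3} = 2
G(19) = mex{1,0,3} = 2
G(20) = mex{1,0,3} = 2
G(21) = mex{2,1,0} = 3
G(22) = mex{2,1,0} = 3
G(23) = mex{2,1,0} = 3
G(24) = mex{3,2,1} = 0
G(25) = mex{3,2,1} = 0
G(n+12) = G(n) holds for n = 0,…,8 (a full window of length max(S) = 9), so the sequence is purely periodic with period 12.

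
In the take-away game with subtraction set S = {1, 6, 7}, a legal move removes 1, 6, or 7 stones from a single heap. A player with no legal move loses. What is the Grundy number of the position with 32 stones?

n :  0  1  2  3  4  5  6  7  8  9 10 11 12 13 14 15 16 17 18 19 20 21 22 23 24 25 26 27 28 29 30 31 32
G :  0  1  0  1  0  1  2  3  2  3  2  3  0  1  0  1  0  1  2  3  2  3  2  3  0  1  0  1  0  1  2  3  2

2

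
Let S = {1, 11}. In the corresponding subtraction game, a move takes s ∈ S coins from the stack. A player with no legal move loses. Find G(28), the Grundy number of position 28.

G(0) = 0
G(1) = mex{0} = 1
G(2) = mex{1} = 0
G(3) = mex{0} = 1
G(4) = mex{1} = 0
G(5) = mex{0} = 1
G(6) = mex{1} = 0
G(7) = mex{0} = 1
G(8) = mex{1} = 0
G(9) = mex{0} = 1
G(10) = mex{1} = 0
G(11) = mex{0,0} = 1
G(12) = mex{1,1} = 0
G(13) = mex{0,0} = 1
G(14) = mex{1,1} = 0
G(15) = mex{0,0} = 1
G(16) = mex{1,1} = 0
G(17) = mex{0,0} = 1
G(18) = mex{1,1} = 0
G(19) = mex{0,0} = 1
G(20) = mex{1,1} = 0
G(21) = mex{0,0} = 1
G(22) = mex{1,1} = 0
G(23) = mex{0,0} = 1
G(24) = mex{1,1} = 0
G(25) = mex{0,0} = 1
G(26) = mex{1,1} = 0
G(27) = mex{0,0} = 1
G(28) = mex{1,1} = 0

0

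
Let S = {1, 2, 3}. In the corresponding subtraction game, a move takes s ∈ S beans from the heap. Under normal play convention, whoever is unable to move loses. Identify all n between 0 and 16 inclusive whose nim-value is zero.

0, 4, 8, 12, 16

G(0) = 0
G(1) = mex{0} = 1
G(2) = mex{1,0} = 2
G(3) = mex{2,1,0} = 3
G(4) = mex{3,2,1} = 0
G(5) = mex{0,3,2} = 1
G(6) = mex{1,0,3} = 2
G(7) = mex{2,1,0} = 3
G(8) = mex{3,2,1} = 0
G(9) = mex{0,3,2} = 1
G(10) = mex{1,0,3} = 2
G(11) = mex{2,1,0} = 3
G(12) = mex{3,2,1} = 0
G(13) = mex{0,3,2} = 1
G(14) = mex{1,0,3} = 2
G(15) = mex{2,1,0} = 3
G(16) = mex{3,2,1} = 0
P-positions are exactly the n with G(n) = 0.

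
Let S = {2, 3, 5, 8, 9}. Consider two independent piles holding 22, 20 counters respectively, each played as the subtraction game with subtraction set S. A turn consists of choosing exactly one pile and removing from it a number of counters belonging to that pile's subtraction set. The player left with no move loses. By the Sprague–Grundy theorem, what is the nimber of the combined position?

3

All piles use S = {2, 3, 5, 8, 9}:
G(0) = 0
G(1) = mex{} = 0
G(2) = mex{0} = 1
G(3) = mex{0,0} = 1
G(4) = mex{1,0} = 2
G(5) = mex{1,1,0} = 2
G(6) = mex{2,1,0} = 3
G(7) = mex{2,2,1} = 0
G(8) = mex{3,2,1,0} = 4
G(9) = mex{0,3,2,0,0} = 1
G(10) = mex{4,0,2,1,0} = 3
G(11) = mex{1,4,3,1,1} = 0
G(12) = mex{3,1,0,2,1} = 4
G(13) = mex{0,3,4,2,2} = 1
G(14) = mex{4,0,1,3,2} = 5
G(15) = mex{1,4,3,0,3} = 2
G(16) = mex{5,1,0,4,0} = 2
G(17) = mex{2,5,4,1,4} = 0
G(18) = mex{2,2,1,3,1} = 0
G(19) = mex{0,2,5,0,3} = 1
G(20) = mex{0,0,2,4,0} = 1
G(21) = mex{1,0,2,1,4} = 3
G(22) = mex{1,1,0,5,1} = 2
Pile A: G(22) = 2.
Pile B: G(20) = 1.
Combined Grundy value = 2 ⊕ 1 = 3.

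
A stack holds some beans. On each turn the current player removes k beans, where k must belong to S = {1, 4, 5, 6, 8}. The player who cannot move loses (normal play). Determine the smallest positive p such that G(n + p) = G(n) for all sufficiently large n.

n :  0  1  2  3  4  5  6  7  8  9 10 11 12 13 14 15 16 17 18 19
G :  0  1  0  1  2  3  2  3  4  0  1  0  1  2  3  2  3  4  0  1
G(n+9) = G(n) holds for n = 0,…,7 (a full window of length max(S) = 8), so the sequence is purely periodic with period 9.

9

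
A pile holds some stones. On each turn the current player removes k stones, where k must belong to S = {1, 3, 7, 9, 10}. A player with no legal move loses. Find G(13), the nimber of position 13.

G(0) = 0
G(1) = mex{0} = 1
G(2) = mex{1} = 0
G(3) = mex{0,0} = 1
G(4) = mex{1,1} = 0
G(5) = mex{0,0} = 1
G(6) = mex{1,1} = 0
G(7) = mex{0,0,0} = 1
G(8) = mex{1,1,1} = 0
G(9) = mex{0,0,0,0} = 1
G(10) = mex{1,1,1,1,0} = 2
G(11) = mex{2,0,0,0,1} = 3
G(12) = mex{3,1,1,1,0} = 2
G(13) = mex{2,2,0,0,1} = 3

3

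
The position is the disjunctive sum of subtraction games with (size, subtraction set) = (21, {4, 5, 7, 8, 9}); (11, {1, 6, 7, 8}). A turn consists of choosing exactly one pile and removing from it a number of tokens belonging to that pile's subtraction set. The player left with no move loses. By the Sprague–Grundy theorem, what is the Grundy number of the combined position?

1

Pile A, S = {4, 5, 7, 8, 9}:
G(0) = 0
G(1) = mex{} = 0
G(2) = mex{} = 0
G(3) = mex{} = 0
G(4) = mex{0} = 1
G(5) = mex{0,0} = 1
G(6) = mex{0,0} = 1
G(7) = mex{0,0,0} = 1
G(8) = mex{1,0,0,0} = 2
G(9) = mex{1,1,0,0,0} = 2
G(10) = mex{1,1,0,0,0} = 2
G(11) = mex{1,1,1,0,0} = 2
G(12) = mex{2,1,1,1,0} = 3
G(13) = mex{2,2,1,1,1} = 0
G(14) = mex{2,2,1,1,1} = 0
G(15) = mex{2,2,2,1,1} = 0
G(16) = mex{3,2,2,2,1} = 0
G(17) = mex{0,3,2,2,2} = 1
G(18) = mex{0,0,2,2,2} = 1
G(19) = mex{0,0,3,2,2} = 1
G(20) = mex{0,0,0,3,2} = 1
G(21) = mex{1,0,0,0,3} = 2
G_A(21) = 2.
Pile B, S = {1, 6, 7, 8}:
G(0) = 0
G(1) = mex{0} = 1
G(2) = mex{1} = 0
G(3) = mex{0} = 1
G(4) = mex{1} = 0
G(5) = mex{0} = 1
G(6) = mex{1,0} = 2
G(7) = mex{2,1,0} = 3
G(8) = mex{3,0,1,0} = 2
G(9) = mex{2,1,0,1} = 3
G(10) = mex{3,0,1,0} = 2
G(11) = mex{2,1,0,1} = 3
G_B(11) = 3.
Combined Grundy value = 2 ⊕ 3 = 1.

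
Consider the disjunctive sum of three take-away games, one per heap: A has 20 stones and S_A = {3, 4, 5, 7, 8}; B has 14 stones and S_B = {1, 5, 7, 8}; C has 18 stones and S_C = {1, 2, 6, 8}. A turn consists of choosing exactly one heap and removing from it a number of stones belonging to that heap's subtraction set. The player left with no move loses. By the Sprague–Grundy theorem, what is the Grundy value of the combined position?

Heap A, S = {3, 4, 5, 7, 8}:
G(0) = 0
G(1) = mex{} = 0
G(2) = mex{} = 0
G(3) = mex{0} = 1
G(4) = mex{0,0} = 1
G(5) = mex{0,0,0} = 1
G(6) = mex{1,0,0} = 2
G(7) = mex{1,1,0,0} = 2
G(8) = mex{1,1,1,0,0} = 2
G(9) = mex{2,1,1,0,0} = 3
G(10) = mex{2,2,1,1,0} = 3
G(11) = mex{2,2,2,1,1} = 0
G(12) = mex{3,2,2,1,1} = 0
G(13) = mex{3,3,2,2,1} = 0
G(14) = mex{0,3,3,2,2} = 1
G(15) = mex{0,0,3,2,2} = 1
G(16) = mex{0,0,0,3,2} = 1
G(17) = mex{1,0,0,3,3} = 2
G(18) = mex{1,1,0,0,3} = 2
G(19) = mex{1,1,1,0,0} = 2
G(20) = mex{2,1,1,0,0} = 3
G_A(20) = 3.
Heap B, S = {1, 5, 7, 8}:
G(0) = 0
G(1) = mex{0} = 1
G(2) = mex{1} = 0
G(3) = mex{0} = 1
G(4) = mex{1} = 0
G(5) = mex{0,0} = 1
G(6) = mex{1,1} = 0
G(7) = mex{0,0,0} = 1
G(8) = mex{1,1,1,0} = 2
G(9) = mex{2,0,0,1} = 3
G(10) = mex{3,1,1,0} = 2
G(11) = mex{2,0,0,1} = 3
G(12) = mex{3,1,1,0} = 2
G(13) = mex{2,2,0,1} = 3
G(14) = mex{3,3,1,0} = 2
G_B(14) = 2.
Heap C, S = {1, 2, 6, 8}:
n :  0  1  2  3  4  5  6  7  8  9 10 11 12 13 14 15 16 17 18
G :  0  1  2  0  1  2  3  0  1  2  0  1  2  3  0  1  2  0  1
G_C(18) = 1.
Combined Grundy value = 3 ⊕ 2 ⊕ 1 = 0.

0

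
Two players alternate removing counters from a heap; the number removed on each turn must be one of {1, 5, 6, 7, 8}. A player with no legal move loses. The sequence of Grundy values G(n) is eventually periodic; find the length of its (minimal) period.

13

G(0) = 0
G(1) = mex{0} = 1
G(2) = mex{1} = 0
G(3) = mex{0} = 1
G(4) = mex{1} = 0
G(5) = mex{0,0} = 1
G(6) = mex{1,1,0} = 2
G(7) = mex{2,0,1,0} = 3
G(8) = mex{3,1,0,1,0} = 2
G(9) = mex{2,0,1,0,1} = 3
G(10) = mex{3,1,0,1,0} = 2
G(11) = mex{2,2,1,0,1} = 3
G(12) = mex{3,3,2,1,0} = 4
G(13) = mex{4,2,3,2,1} = 0
G(14) = mex{0,3,2,3,2} = 1
G(15) = mex{1,2,3,2,3} = 0
G(16) = mex{0,3,2,3,2} = 1
G(17) = mex{1,4,3,2,3} = 0
G(18) = mex{0,0,4,3,2} = 1
G(19) = mex{1,1,0,4,3} = 2
G(20) = mex{2,0,1,0,4} = 3
G(21) = mex{3,1,0,1,0} = 2
G(22) = mex{2,0,1,0,1} = 3
G(23) = mex{3,1,0,1,0} = 2
G(24) = mex{2,2,1,0,1} = 3
G(25) = mex{3,3,2,1,0} = 4
G(26) = mex{4,2,3,2,1} = 0
G(27) = mex{0,3,2,3,2} = 1
G(n+13) = G(n) holds for n = 0,…,7 (a full window of length max(S) = 8), so the sequence is purely periodic with period 13.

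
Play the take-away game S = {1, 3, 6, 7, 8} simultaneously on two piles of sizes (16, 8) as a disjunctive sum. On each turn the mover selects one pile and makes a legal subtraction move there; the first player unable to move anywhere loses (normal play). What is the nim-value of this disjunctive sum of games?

All piles use S = {1, 3, 6, 7, 8}:
G(0) = 0
G(1) = mex{0} = 1
G(2) = mex{1} = 0
G(3) = mex{0,0} = 1
G(4) = mex{1,1} = 0
G(5) = mex{0,0} = 1
G(6) = mex{1,1,0} = 2
G(7) = mex{2,0,1,0} = 3
G(8) = mex{3,1,0,1,0} = 2
G(9) = mex{2,2,1,0,1} = 3
G(10) = mex{3,3,0,1,0} = 2
G(11) = mex{2,2,1,0,1} = 3
G(12) = mex{3,3,2,1,0} = 4
G(13) = mex{4,2,3,2,1} = 0
G(14) = mex{0,3,2,3,2} = 1
G(15) = mex{1,4,3,2,3} = 0
G(16) = mex{0,0,2,3,2} = 1
Pile A: G(16) = 1.
Pile B: G(8) = 2.
Combined Grundy value = 1 ⊕ 2 = 3.

3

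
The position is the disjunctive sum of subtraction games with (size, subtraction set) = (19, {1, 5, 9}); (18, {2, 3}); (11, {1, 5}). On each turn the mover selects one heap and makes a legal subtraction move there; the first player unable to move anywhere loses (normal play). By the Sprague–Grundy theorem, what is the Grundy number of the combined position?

1

Heap A, S = {1, 5, 9}:
n :  0  1  2  3  4  5  6  7  8  9 10 11 12 13 14 15 16 17 18 19
G :  0  1  0  1  0  1  0  1  0  1  0  1  0  1  0  1  0  1  0  1
G_A(19) = 1.
Heap B, S = {2, 3}:
G(0) = 0
G(1) = mex{} = 0
G(2) = mex{0} = 1
G(3) = mex{0,0} = 1
G(4) = mex{1,0} = 2
G(5) = mex{1,1} = 0
G(6) = mex{2,1} = 0
G(7) = mex{0,2} = 1
G(8) = mex{0,0} = 1
G(9) = mex{1,0} = 2
G(10) = mex{1,1} = 0
G(11) = mex{2,1} = 0
G(12) = mex{0,2} = 1
G(13) = mex{0,0} = 1
G(14) = mex{1,0} = 2
G(15) = mex{1,1} = 0
G(16) = mex{2,1} = 0
G(17) = mex{0,2} = 1
G(18) = mex{0,0} = 1
G_B(18) = 1.
Heap C, S = {1, 5}:
G(0) = 0
G(1) = mex{0} = 1
G(2) = mex{1} = 0
G(3) = mex{0} = 1
G(4) = mex{1} = 0
G(5) = mex{0,0} = 1
G(6) = mex{1,1} = 0
G(7) = mex{0,0} = 1
G(8) = mex{1,1} = 0
G(9) = mex{0,0} = 1
G(10) = mex{1,1} = 0
G(11) = mex{0,0} = 1
G_C(11) = 1.
Combined Grundy value = 1 ⊕ 1 ⊕ 1 = 1.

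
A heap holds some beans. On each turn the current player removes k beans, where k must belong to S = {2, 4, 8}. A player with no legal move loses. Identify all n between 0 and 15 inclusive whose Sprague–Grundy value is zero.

0, 1, 6, 7, 12, 13

n :  0  1  2  3  4  5  6  7  8  9 10 11 12 13 14 15
G :  0  0  1  1  2  2  0  0  1  1  2  2  0  0  1  1
P-positions are exactly the n with G(n) = 0.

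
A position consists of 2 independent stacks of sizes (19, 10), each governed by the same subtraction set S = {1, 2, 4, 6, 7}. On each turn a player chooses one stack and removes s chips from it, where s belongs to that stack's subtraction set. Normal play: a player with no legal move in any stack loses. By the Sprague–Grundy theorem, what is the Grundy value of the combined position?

2

All stacks use S = {1, 2, 4, 6, 7}:
G(0) = 0
G(1) = mex{0} = 1
G(2) = mex{1,0} = 2
G(3) = mex{2,1} = 0
G(4) = mex{0,2,0} = 1
G(5) = mex{1,0,1} = 2
G(6) = mex{2,1,2,0} = 3
G(7) = mex{3,2,0,1,0} = 4
G(8) = mex{4,3,1,2,1} = 0
G(9) = mex{0,4,2,0,2} = 1
G(10) = mex{1,0,3,1,0} = 2
G(11) = mex{2,1,4,2,1} = 0
G(12) = mex{0,2,0,3,2} = 1
G(13) = mex{1,0,1,4,3} = 2
G(14) = mex{2,1,2,0,4} = 3
G(15) = mex{3,2,0,1,0} = 4
G(16) = mex{4,3,1,2,1} = 0
G(17) = mex{0,4,2,0,2} = 1
G(18) = mex{1,0,3,1,0} = 2
G(19) = mex{2,1,4,2,1} = 0
Stack A: G(19) = 0.
Stack B: G(10) = 2.
Combined Grundy value = 0 ⊕ 2 = 2.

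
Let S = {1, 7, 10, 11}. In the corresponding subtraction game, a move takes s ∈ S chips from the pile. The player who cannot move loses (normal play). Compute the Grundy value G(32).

n :  0  1  2  3  4  5  6  7  8  9 10 11 12 13 14 15 16 17 18 19 20 21 22 23 24 25 26 27 28 29 30 31 32
G :  0  1  0  1  0  1  0  1  0  1  2  3  2  3  2  3  2  3  2  3  0  1  0  1  0  1  0  1  0  1  2  3  2

2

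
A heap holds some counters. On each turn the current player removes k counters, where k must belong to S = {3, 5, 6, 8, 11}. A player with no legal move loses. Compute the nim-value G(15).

0

G(0) = 0
G(1) = mex{} = 0
G(2) = mex{} = 0
G(3) = mex{0} = 1
G(4) = mex{0} = 1
G(5) = mex{0,0} = 1
G(6) = mex{1,0,0} = 2
G(7) = mex{1,0,0} = 2
G(8) = mex{1,1,0,0} = 2
G(9) = mex{2,1,1,0} = 3
G(10) = mex{2,1,1,0} = 3
G(11) = mex{2,2,1,1,0} = 3
G(12) = mex{3,2,2,1,0} = 4
G(13) = mex{3,2,2,1,0} = 4
G(14) = mex{3,3,2,2,1} = 0
G(15) = mex{4,3,3,2,1} = 0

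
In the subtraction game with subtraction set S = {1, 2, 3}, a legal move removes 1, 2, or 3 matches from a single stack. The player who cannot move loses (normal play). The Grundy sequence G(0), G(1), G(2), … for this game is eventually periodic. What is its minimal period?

n :  0  1  2  3  4  5  6  7  8  9 10 11 12 13 14
G :  0  1  2  3  0  1  2  3  0  1  2  3  0  1  2
G(n+4) = G(n) holds for n = 0,…,2 (a full window of length max(S) = 3), so the sequence is purely periodic with period 4.

4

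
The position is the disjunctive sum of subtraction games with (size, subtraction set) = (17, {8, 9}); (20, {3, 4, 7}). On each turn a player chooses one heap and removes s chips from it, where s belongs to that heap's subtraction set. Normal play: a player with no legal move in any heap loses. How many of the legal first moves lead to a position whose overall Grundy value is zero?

Heap A, S = {8, 9}:
n :  0  1  2  3  4  5  6  7  8  9 10 11 12 13 14 15 16 17
G :  0  0  0  0  0  0  0  0  1  1  1  1  1  1  1  1  2  0
G_A(17) = 0.
Heap B, S = {3, 4, 7}:
n :  0  1  2  3  4  5  6  7  8  9 10 11 12 13 14 15 16 17 18 19 20
G :  0  0  0  1  1  1  2  2  2  3  0  0  0  1  1  1  2  2  2  3  0
G_B(20) = 0.
Combined Grundy value = 0 ⊕ 0 = 0.
A winning move leaves total XOR = 0, i.e. changes one component's Grundy value g to g ⊕ X where X is the current total.
Heap A: target g' = 0⊕0 = 0, but every legal move changes the Grundy value (mex property), so 0 moves.
Heap B: target g' = 0⊕0 = 0, but every legal move changes the Grundy value (mex property), so 0 moves.

0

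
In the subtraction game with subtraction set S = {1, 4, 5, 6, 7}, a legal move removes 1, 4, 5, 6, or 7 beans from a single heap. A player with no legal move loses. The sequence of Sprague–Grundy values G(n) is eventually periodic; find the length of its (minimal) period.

10

G(0) = 0
G(1) = mex{0} = 1
G(2) = mex{1} = 0
G(3) = mex{0} = 1
G(4) = mex{1,0} = 2
G(5) = mex{2,1,0} = 3
G(6) = mex{3,0,1,0} = 2
G(7) = mex{2,1,0,1,0} = 3
G(8) = mex{3,2,1,0,1} = 4
G(9) = mex{4,3,2,1,0} = 5
G(10) = mex{5,2,3,2,1} = 0
G(11) = mex{0,3,2,3,2} = 1
G(12) = mex{1,4,3,2,3} = 0
G(13) = mex{0,5,4,3,2} = 1
G(14) = mex{1,0,5,4,3} = 2
G(15) = mex{2,1,0,5,4} = 3
G(16) = mex{3,0,1,0,5} = 2
G(17) = mex{2,1,0,1,0} = 3
G(18) = mex{3,2,1,0,1} = 4
G(19) = mex{4,3,2,1,0} = 5
G(20) = mex{5,2,3,2,1} = 0
G(21) = mex{0,3,2,3,2} = 1
G(n+10) = G(n) holds for n = 0,…,6 (a full window of length max(S) = 7), so the sequence is purely periodic with period 10.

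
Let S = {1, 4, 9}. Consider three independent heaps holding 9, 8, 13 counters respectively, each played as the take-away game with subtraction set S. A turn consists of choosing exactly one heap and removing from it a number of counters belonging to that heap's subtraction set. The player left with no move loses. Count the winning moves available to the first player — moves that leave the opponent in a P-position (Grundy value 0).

All heaps use S = {1, 4, 9}:
n :  0  1  2  3  4  5  6  7  8  9 10 11 12 13
G :  0  1  0  1  2  0  1  0  1  2  0  1  0  1
Heap A: G(9) = 2.
Heap B: G(8) = 1.
Heap C: G(13) = 1.
Combined Grundy value = 2 ⊕ 1 ⊕ 1 = 2.
A winning move leaves total XOR = 0, i.e. changes one component's Grundy value g to g ⊕ X where X is the current total.
Heap A: need g' = 2⊕2 = 0. Options: 9−1→G=1, 9−4→G=0, 9−9→G=0. Hits: 2.
Heap B: need g' = 1⊕2 = 3. Options: 8−1→G=0, 8−4→G=2. Hits: 0.
Heap C: need g' = 1⊕2 = 3. Options: 13−1→G=0, 13−4→G=2, 13−9→G=2. Hits: 0.

2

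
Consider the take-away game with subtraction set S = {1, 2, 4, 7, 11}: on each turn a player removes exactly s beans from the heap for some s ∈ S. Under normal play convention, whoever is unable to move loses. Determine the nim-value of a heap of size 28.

G(0) = 0
G(1) = mex{0} = 1
G(2) = mex{1,0} = 2
G(3) = mex{2,1} = 0
G(4) = mex{0,2,0} = 1
G(5) = mex{1,0,1} = 2
G(6) = mex{2,1,2} = 0
G(7) = mex{0,2,0,0} = 1
G(8) = mex{1,0,1,1} = 2
G(9) = mex{2,1,2,2} = 0
G(10) = mex{0,2,0,0} = 1
G(11) = mex{1,0,1,1,0} = 2
G(12) = mex{2,1,2,2,1} = 0
G(13) = mex{0,2,0,0,2} = 1
G(14) = mex{1,0,1,1,0} = 2
G(15) = mex{2,1,2,2,1} = 0
G(16) = mex{0,2,0,0,2} = 1
G(17) = mex{1,0,1,1,0} = 2
G(18) = mex{2,1,2,2,1} = 0
G(19) = mex{0,2,0,0,2} = 1
G(20) = mex{1,0,1,1,0} = 2
G(21) = mex{2,1,2,2,1} = 0
G(22) = mex{0,2,0,0,2} = 1
G(23) = mex{1,0,1,1,0} = 2
G(24) = mex{2,1,2,2,1} = 0
G(25) = mex{0,2,0,0,2} = 1
G(26) = mex{1,0,1,1,0} = 2
G(27) = mex{2,1,2,2,1} = 0
G(28) = mex{0,2,0,0,2} = 1

1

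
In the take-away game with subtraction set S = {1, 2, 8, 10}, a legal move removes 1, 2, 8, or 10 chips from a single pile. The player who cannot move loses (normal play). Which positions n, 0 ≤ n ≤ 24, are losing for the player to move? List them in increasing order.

G(0) = 0
G(1) = mex{0} = 1
G(2) = mex{1,0} = 2
G(3) = mex{2,1} = 0
G(4) = mex{0,2} = 1
G(5) = mex{1,0} = 2
G(6) = mex{2,1} = 0
G(7) = mex{0,2} = 1
G(8) = mex{1,0,0} = 2
G(9) = mex{2,1,1} = 0
G(10) = mex{0,2,2,0} = 1
G(11) = mex{1,0,0,1} = 2
G(12) = mex{2,1,1,2} = 0
G(13) = mex{0,2,2,0} = 1
G(14) = mex{1,0,0,1} = 2
G(15) = mex{2,1,1,2} = 0
G(16) = mex{0,2,2,0} = 1
G(17) = mex{1,0,0,1} = 2
G(18) = mex{2,1,1,2} = 0
G(19) = mex{0,2,2,0} = 1
G(20) = mex{1,0,0,1} = 2
G(21) = mex{2,1,1,2} = 0
G(22) = mex{0,2,2,0} = 1
G(23) = mex{1,0,0,1} = 2
G(24) = mex{2,1,1,2} = 0
P-positions are exactly the n with G(n) = 0.

0, 3, 6, 9, 12, 15, 18, 21, 24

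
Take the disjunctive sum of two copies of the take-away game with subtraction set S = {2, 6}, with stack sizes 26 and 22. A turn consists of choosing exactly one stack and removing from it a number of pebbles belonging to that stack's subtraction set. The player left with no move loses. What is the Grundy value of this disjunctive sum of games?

0

All stacks use S = {2, 6}:
G(0) = 0
G(1) = mex{} = 0
G(2) = mex{0} = 1
G(3) = mex{0} = 1
G(4) = mex{1} = 0
G(5) = mex{1} = 0
G(6) = mex{0,0} = 1
G(7) = mex{0,0} = 1
G(8) = mex{1,1} = 0
G(9) = mex{1,1} = 0
G(10) = mex{0,0} = 1
G(11) = mex{0,0} = 1
G(12) = mex{1,1} = 0
G(13) = mex{1,1} = 0
G(14) = mex{0,0} = 1
G(15) = mex{0,0} = 1
G(16) = mex{1,1} = 0
G(17) = mex{1,1} = 0
G(18) = mex{0,0} = 1
G(19) = mex{0,0} = 1
G(20) = mex{1,1} = 0
G(21) = mex{1,1} = 0
G(22) = mex{0,0} = 1
G(23) = mex{0,0} = 1
G(24) = mex{1,1} = 0
G(25) = mex{1,1} = 0
G(26) = mex{0,0} = 1
Stack A: G(26) = 1.
Stack B: G(22) = 1.
Combined Grundy value = 1 ⊕ 1 = 0.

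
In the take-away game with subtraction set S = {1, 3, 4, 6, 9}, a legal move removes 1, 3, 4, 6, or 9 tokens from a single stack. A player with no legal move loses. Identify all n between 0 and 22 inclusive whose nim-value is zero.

n :  0  1  2  3  4  5  6  7  8  9 10 11 12 13 14 15 16 17 18 19 20 21 22
G :  0  1  0  1  2  3  2  0  1  4  3  2  0  1  0  1  2  3  2  0  1  4  3
P-positions are exactly the n with G(n) = 0.

0, 2, 7, 12, 14, 19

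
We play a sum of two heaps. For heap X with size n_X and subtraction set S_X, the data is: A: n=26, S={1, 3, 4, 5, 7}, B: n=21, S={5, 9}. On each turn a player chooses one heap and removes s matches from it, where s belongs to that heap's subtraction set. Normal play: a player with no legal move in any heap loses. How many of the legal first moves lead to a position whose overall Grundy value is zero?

3

Heap A, S = {1, 3, 4, 5, 7}:
n :  0  1  2  3  4  5  6  7  8  9 10 11 12 13 14 15 16 17 18 19 20 21 22 23 24 25 26
G :  0  1  0  1  2  3  2  3  0  1  0  1  2  3  2  3  0  1  0  1  2  3  2  3  0  1  0
G_A(26) = 0.
Heap B, S = {5, 9}:
G(0) = 0
G(1) = mex{} = 0
G(2) = mex{} = 0
G(3) = mex{} = 0
G(4) = mex{} = 0
G(5) = mex{0} = 1
G(6) = mex{0} = 1
G(7) = mex{0} = 1
G(8) = mex{0} = 1
G(9) = mex{0,0} = 1
G(10) = mex{1,0} = 2
G(11) = mex{1,0} = 2
G(12) = mex{1,0} = 2
G(13) = mex{1,0} = 2
G(14) = mex{1,1} = 0
G(15) = mex{2,1} = 0
G(16) = mex{2,1} = 0
G(17) = mex{2,1} = 0
G(18) = mex{2,1} = 0
G(19) = mex{0,2} = 1
G(20) = mex{0,2} = 1
G(21) = mex{0,2} = 1
G_B(21) = 1.
Combined Grundy value = 0 ⊕ 1 = 1.
A winning move leaves total XOR = 0, i.e. changes one component's Grundy value g to g ⊕ X where X is the current total.
Heap A: need g' = 0⊕1 = 1. Options: 26−1→G=1, 26−3→G=3, 26−4→G=2, 26−5→G=3, 26−7→G=1. Hits: 2.
Heap B: need g' = 1⊕1 = 0. Options: 21−5→G=0, 21−9→G=2. Hits: 1.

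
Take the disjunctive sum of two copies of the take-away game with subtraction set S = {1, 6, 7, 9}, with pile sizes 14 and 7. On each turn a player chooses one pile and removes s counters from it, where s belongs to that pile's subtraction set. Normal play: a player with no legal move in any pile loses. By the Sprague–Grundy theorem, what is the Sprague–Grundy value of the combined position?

3

All piles use S = {1, 6, 7, 9}:
n :  0  1  2  3  4  5  6  7  8  9 10 11 12 13 14
G :  0  1  0  1  0  1  2  3  2  3  2  3  0  1  0
Pile A: G(14) = 0.
Pile B: G(7) = 3.
Combined Grundy value = 0 ⊕ 3 = 3.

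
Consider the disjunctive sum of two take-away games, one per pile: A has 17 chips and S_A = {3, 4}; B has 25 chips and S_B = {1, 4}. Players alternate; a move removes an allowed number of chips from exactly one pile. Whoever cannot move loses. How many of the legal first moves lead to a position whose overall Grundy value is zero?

Pile A, S = {3, 4}:
n :  0  1  2  3  4  5  6  7  8  9 10 11 12 13 14 15 16 17
G :  0  0  0  1  1  1  2  0  0  0  1  1  1  2  0  0  0  1
G_A(17) = 1.
Pile B, S = {1, 4}:
G(0) = 0
G(1) = mex{0} = 1
G(2) = mex{1} = 0
G(3) = mex{0} = 1
G(4) = mex{1,0} = 2
G(5) = mex{2,1} = 0
G(6) = mex{0,0} = 1
G(7) = mex{1,1} = 0
G(8) = mex{0,2} = 1
G(9) = mex{1,0} = 2
G(10) = mex{2,1} = 0
G(11) = mex{0,0} = 1
G(12) = mex{1,1} = 0
G(13) = mex{0,2} = 1
G(14) = mex{1,0} = 2
G(15) = mex{2,1} = 0
G(16) = mex{0,0} = 1
G(17) = mex{1,1} = 0
G(18) = mex{0,2} = 1
G(19) = mex{1,0} = 2
G(20) = mex{2,1} = 0
G(21) = mex{0,0} = 1
G(22) = mex{1,1} = 0
G(23) = mex{0,2} = 1
G(24) = mex{1,0} = 2
G(25) = mex{2,1} = 0
G_B(25) = 0.
Combined Grundy value = 1 ⊕ 0 = 1.
A winning move leaves total XOR = 0, i.e. changes one component's Grundy value g to g ⊕ X where X is the current total.
Pile A: need g' = 1⊕1 = 0. Options: 17−3→G=0, 17−4→G=2. Hits: 1.
Pile B: need g' = 0⊕1 = 1. Options: 25−1→G=2, 25−4→G=1. Hits: 1.

2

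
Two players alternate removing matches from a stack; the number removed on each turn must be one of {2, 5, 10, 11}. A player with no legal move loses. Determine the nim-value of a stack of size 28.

n :  0  1  2  3  4  5  6  7  8  9 10 11 12 13 14 15 16 17 18 19 20 21 22 23 24 25 26 27 28
G :  0  0  1  1  0  2  1  0  0  1  1  2  2  3  3  4  0  3  1  2  0  3  1  0  0  1  1  2  2

2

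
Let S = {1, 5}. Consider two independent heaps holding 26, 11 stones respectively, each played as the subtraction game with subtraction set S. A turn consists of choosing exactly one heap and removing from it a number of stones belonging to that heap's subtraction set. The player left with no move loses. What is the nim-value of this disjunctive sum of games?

All heaps use S = {1, 5}:
n :  0  1  2  3  4  5  6  7  8  9 10 11 12 13 14 15 16 17 18 19 20 21 22 23 24 25 26
G :  0  1  0  1  0  1  0  1  0  1  0  1  0  1  0  1  0  1  0  1  0  1  0  1  0  1  0
Heap A: G(26) = 0.
Heap B: G(11) = 1.
Combined Grundy value = 0 ⊕ 1 = 1.

1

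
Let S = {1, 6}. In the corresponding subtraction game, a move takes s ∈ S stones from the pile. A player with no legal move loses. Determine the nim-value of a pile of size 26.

n :  0  1  2  3  4  5  6  7  8  9 10 11 12 13 14 15 16 17 18 19 20 21 22 23 24 25 26
G :  0  1  0  1  0  1  2  0  1  0  1  0  1  2  0  1  0  1  0  1  2  0  1  0  1  0  1

1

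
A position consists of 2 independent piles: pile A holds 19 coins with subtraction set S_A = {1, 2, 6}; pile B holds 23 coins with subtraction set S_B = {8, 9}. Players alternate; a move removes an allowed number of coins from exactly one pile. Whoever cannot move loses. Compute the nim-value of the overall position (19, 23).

Pile A, S = {1, 2, 6}:
n :  0  1  2  3  4  5  6  7  8  9 10 11 12 13 14 15 16 17 18 19
G :  0  1  2  0  1  2  3  0  1  2  0  1  2  3  0  1  2  0  1  2
G_A(19) = 2.
Pile B, S = {8, 9}:
n :  0  1  2  3  4  5  6  7  8  9 10 11 12 13 14 15 16 17 18 19 20 21 22 23
G :  0  0  0  0  0  0  0  0  1  1  1  1  1  1  1  1  2  0  0  0  0  0  0  0
G_B(23) = 0.
Combined Grundy value = 2 ⊕ 0 = 2.

2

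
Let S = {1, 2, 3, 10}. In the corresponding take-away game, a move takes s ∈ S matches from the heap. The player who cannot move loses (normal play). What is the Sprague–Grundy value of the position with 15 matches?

n :  0  1  2  3  4  5  6  7  8  9 10 11 12 13 14 15
G :  0  1  2  3  0  1  2  3  0  1  2  3  0  1  2  3

3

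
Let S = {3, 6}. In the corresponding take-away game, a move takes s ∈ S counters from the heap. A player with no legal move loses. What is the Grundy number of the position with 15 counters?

2

n :  0  1  2  3  4  5  6  7  8  9 10 11 12 13 14 15
G :  0  0  0  1  1  1  2  2  2  0  0  0  1  1  1  2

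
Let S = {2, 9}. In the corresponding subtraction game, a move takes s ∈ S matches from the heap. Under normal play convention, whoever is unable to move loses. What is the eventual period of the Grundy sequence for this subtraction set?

11

G(0) = 0
G(1) = mex{} = 0
G(2) = mex{0} = 1
G(3) = mex{0} = 1
G(4) = mex{1} = 0
G(5) = mex{1} = 0
G(6) = mex{0} = 1
G(7) = mex{0} = 1
G(8) = mex{1} = 0
G(9) = mex{1,0} = 2
G(10) = mex{0,0} = 1
G(11) = mex{2,1} = 0
G(12) = mex{1,1} = 0
G(13) = mex{0,0} = 1
G(14) = mex{0,0} = 1
G(15) = mex{1,1} = 0
G(16) = mex{1,1} = 0
G(17) = mex{0,0} = 1
G(18) = mex{0,2} = 1
G(19) = mex{1,1} = 0
G(20) = mex{1,0} = 2
G(21) = mex{0,0} = 1
G(22) = mex{2,1} = 0
G(23) = mex{1,1} = 0
G(n+11) = G(n) holds for n = 0,…,8 (a full window of length max(S) = 9), so the sequence is purely periodic with period 11.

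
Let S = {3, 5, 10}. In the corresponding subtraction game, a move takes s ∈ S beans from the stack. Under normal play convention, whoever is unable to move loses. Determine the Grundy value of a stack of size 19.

1

G(0) = 0
G(1) = mex{} = 0
G(2) = mex{} = 0
G(3) = mex{0} = 1
G(4) = mex{0} = 1
G(5) = mex{0,0} = 1
G(6) = mex{1,0} = 2
G(7) = mex{1,0} = 2
G(8) = mex{1,1} = 0
G(9) = mex{2,1} = 0
G(10) = mex{2,1,0} = 3
G(11) = mex{0,2,0} = 1
G(12) = mex{0,2,0} = 1
G(13) = mex{3,0,1} = 2
G(14) = mex{1,0,1} = 2
G(15) = mex{1,3,1} = 0
G(16) = mex{2,1,2} = 0
G(17) = mex{2,1,2} = 0
G(18) = mex{0,2,0} = 1
G(19) = mex{0,2,0} = 1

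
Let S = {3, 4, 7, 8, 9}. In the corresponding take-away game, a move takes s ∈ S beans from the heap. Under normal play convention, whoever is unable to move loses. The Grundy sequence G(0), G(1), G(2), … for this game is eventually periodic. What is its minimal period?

n :  0  1  2  3  4  5  6  7  8  9 10 11 12 13 14 15 16 17 18 19 20 21 22 23 24 25
G :  0  0  0  1  1  1  2  2  2  3  3  3  0  0  0  1  1  1  2  2  2  3  3  3  0  0
G(n+12) = G(n) holds for n = 0,…,8 (a full window of length max(S) = 9), so the sequence is purely periodic with period 12.

12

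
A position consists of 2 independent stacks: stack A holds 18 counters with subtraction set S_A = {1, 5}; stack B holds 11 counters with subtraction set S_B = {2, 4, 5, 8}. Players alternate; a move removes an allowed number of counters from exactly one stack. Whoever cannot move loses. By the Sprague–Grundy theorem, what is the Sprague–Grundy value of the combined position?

Stack A, S = {1, 5}:
G(0) = 0
G(1) = mex{0} = 1
G(2) = mex{1} = 0
G(3) = mex{0} = 1
G(4) = mex{1} = 0
G(5) = mex{0,0} = 1
G(6) = mex{1,1} = 0
G(7) = mex{0,0} = 1
G(8) = mex{1,1} = 0
G(9) = mex{0,0} = 1
G(10) = mex{1,1} = 0
G(11) = mex{0,0} = 1
G(12) = mex{1,1} = 0
G(13) = mex{0,0} = 1
G(14) = mex{1,1} = 0
G(15) = mex{0,0} = 1
G(16) = mex{1,1} = 0
G(17) = mex{0,0} = 1
G(18) = mex{1,1} = 0
G_A(18) = 0.
Stack B, S = {2, 4, 5, 8}:
n :  0  1  2  3  4  5  6  7  8  9 10 11
G :  0  0  1  1  2  2  3  0  4  1  0  2
G_B(11) = 2.
Combined Grundy value = 0 ⊕ 2 = 2.

2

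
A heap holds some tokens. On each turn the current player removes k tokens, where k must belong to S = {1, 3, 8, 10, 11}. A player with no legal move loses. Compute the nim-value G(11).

G(0) = 0
G(1) = mex{0} = 1
G(2) = mex{1} = 0
G(3) = mex{0,0} = 1
G(4) = mex{1,1} = 0
G(5) = mex{0,0} = 1
G(6) = mex{1,1} = 0
G(7) = mex{0,0} = 1
G(8) = mex{1,1,0} = 2
G(9) = mex{2,0,1} = 3
G(10) = mex{3,1,0,0} = 2
G(11) = mex{2,2,1,1,0} = 3

3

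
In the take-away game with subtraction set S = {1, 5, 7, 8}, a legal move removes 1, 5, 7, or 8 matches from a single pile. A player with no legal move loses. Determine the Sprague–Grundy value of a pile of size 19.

G(0) = 0
G(1) = mex{0} = 1
G(2) = mex{1} = 0
G(3) = mex{0} = 1
G(4) = mex{1} = 0
G(5) = mex{0,0} = 1
G(6) = mex{1,1} = 0
G(7) = mex{0,0,0} = 1
G(8) = mex{1,1,1,0} = 2
G(9) = mex{2,0,0,1} = 3
G(10) = mex{3,1,1,0} = 2
G(11) = mex{2,0,0,1} = 3
G(12) = mex{3,1,1,0} = 2
G(13) = mex{2,2,0,1} = 3
G(14) = mex{3,3,1,0} = 2
G(15) = mex{2,2,2,1} = 0
G(16) = mex{0,3,3,2} = 1
G(17) = mex{1,2,2,3} = 0
G(18) = mex{0,3,3,2} = 1
G(19) = mex{1,2,2,3} = 0

0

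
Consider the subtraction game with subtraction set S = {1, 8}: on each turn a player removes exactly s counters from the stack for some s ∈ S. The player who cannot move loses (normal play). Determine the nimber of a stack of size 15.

n :  0  1  2  3  4  5  6  7  8  9 10 11 12 13 14 15
G :  0  1  0  1  0  1  0  1  2  0  1  0  1  0  1  0

0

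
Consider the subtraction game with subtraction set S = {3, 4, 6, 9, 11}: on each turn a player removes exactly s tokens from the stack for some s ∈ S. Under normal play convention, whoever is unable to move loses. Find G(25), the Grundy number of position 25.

G(0) = 0
G(1) = mex{} = 0
G(2) = mex{} = 0
G(3) = mex{0} = 1
G(4) = mex{0,0} = 1
G(5) = mex{0,0} = 1
G(6) = mex{1,0,0} = 2
G(7) = mex{1,1,0} = 2
G(8) = mex{1,1,0} = 2
G(9) = mex{2,1,1,0} = 3
G(10) = mex{2,2,1,0} = 3
G(11) = mex{2,2,1,0,0} = 3
G(12) = mex{3,2,2,1,0} = 4
G(13) = mex{3,3,2,1,0} = 4
G(14) = mex{3,3,2,1,1} = 0
G(15) = mex{4,3,3,2,1} = 0
G(16) = mex{4,4,3,2,1} = 0
G(17) = mex{0,4,3,2,2} = 1
G(18) = mex{0,0,4,3,2} = 1
G(19) = mex{0,0,4,3,2} = 1
G(20) = mex{1,0,0,3,3} = 2
G(21) = mex{1,1,0,4,3} = 2
G(22) = mex{1,1,0,4,3} = 2
G(23) = mex{2,1,1,0,4} = 3
G(24) = mex{2,2,1,0,4} = 3
G(25) = mex{2,2,1,0,0} = 3

3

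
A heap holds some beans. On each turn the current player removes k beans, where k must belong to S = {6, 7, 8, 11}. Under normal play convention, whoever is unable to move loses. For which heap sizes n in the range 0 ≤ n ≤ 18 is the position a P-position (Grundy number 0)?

G(0) = 0
G(1) = mex{} = 0
G(2) = mex{} = 0
G(3) = mex{} = 0
G(4) = mex{} = 0
G(5) = mex{} = 0
G(6) = mex{0} = 1
G(7) = mex{0,0} = 1
G(8) = mex{0,0,0} = 1
G(9) = mex{0,0,0} = 1
G(10) = mex{0,0,0} = 1
G(11) = mex{0,0,0,0} = 1
G(12) = mex{1,0,0,0} = 2
G(13) = mex{1,1,0,0} = 2
G(14) = mex{1,1,1,0} = 2
G(15) = mex{1,1,1,0} = 2
G(16) = mex{1,1,1,0} = 2
G(17) = mex{1,1,1,1} = 0
G(18) = mex{2,1,1,1} = 0
P-positions are exactly the n with G(n) = 0.

0, 1, 2, 3, 4, 5, 17, 18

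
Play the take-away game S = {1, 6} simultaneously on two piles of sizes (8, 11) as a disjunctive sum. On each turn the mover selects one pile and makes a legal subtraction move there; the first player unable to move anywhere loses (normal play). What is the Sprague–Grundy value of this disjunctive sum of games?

All piles use S = {1, 6}:
G(0) = 0
G(1) = mex{0} = 1
G(2) = mex{1} = 0
G(3) = mex{0} = 1
G(4) = mex{1} = 0
G(5) = mex{0} = 1
G(6) = mex{1,0} = 2
G(7) = mex{2,1} = 0
G(8) = mex{0,0} = 1
G(9) = mex{1,1} = 0
G(10) = mex{0,0} = 1
G(11) = mex{1,1} = 0
Pile A: G(8) = 1.
Pile B: G(11) = 0.
Combined Grundy value = 1 ⊕ 0 = 1.

1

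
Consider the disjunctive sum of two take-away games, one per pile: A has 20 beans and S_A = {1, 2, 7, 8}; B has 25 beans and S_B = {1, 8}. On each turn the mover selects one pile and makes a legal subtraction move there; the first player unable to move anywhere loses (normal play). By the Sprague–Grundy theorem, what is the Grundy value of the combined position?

3

Pile A, S = {1, 2, 7, 8}:
n :  0  1  2  3  4  5  6  7  8  9 10 11 12 13 14 15 16 17 18 19 20
G :  0  1  2  0  1  2  0  1  2  0  1  2  0  1  2  0  1  2  0  1  2
G_A(20) = 2.
Pile B, S = {1, 8}:
n :  0  1  2  3  4  5  6  7  8  9 10 11 12 13 14 15 16 17 18 19 20 21 22 23 24 25
G :  0  1  0  1  0  1  0  1  2  0  1  0  1  0  1  0  1  2  0  1  0  1  0  1  0  1
G_B(25) = 1.
Combined Grundy value = 2 ⊕ 1 = 3.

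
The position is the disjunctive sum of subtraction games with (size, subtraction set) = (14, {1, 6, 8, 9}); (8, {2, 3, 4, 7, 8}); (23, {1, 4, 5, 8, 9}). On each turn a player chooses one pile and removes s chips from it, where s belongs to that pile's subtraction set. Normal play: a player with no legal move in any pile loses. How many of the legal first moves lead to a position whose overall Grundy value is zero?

Pile A, S = {1, 6, 8, 9}:
G(0) = 0
G(1) = mex{0} = 1
G(2) = mex{1} = 0
G(3) = mex{0} = 1
G(4) = mex{1} = 0
G(5) = mex{0} = 1
G(6) = mex{1,0} = 2
G(7) = mex{2,1} = 0
G(8) = mex{0,0,0} = 1
G(9) = mex{1,1,1,0} = 2
G(10) = mex{2,0,0,1} = 3
G(11) = mex{3,1,1,0} = 2
G(12) = mex{2,2,0,1} = 3
G(13) = mex{3,0,1,0} = 2
G(14) = mex{2,1,2,1} = 0
G_A(14) = 0.
Pile B, S = {2, 3, 4, 7, 8}:
n : 0 1 2 3 4 5 6 7 8
G : 0 0 1 1 2 2 0 3 1
G_B(8) = 1.
Pile C, S = {1, 4, 5, 8, 9}:
n :  0  1  2  3  4  5  6  7  8  9 10 11 12 13 14 15 16 17 18 19 20 21 22 23
G :  0  1  0  1  2  3  2  3  4  5  4  5  0  1  0  1  2  3  2  3  4  5  4  5
G_C(23) = 5.
Combined Grundy value = 0 ⊕ 1 ⊕ 5 = 4.
A winning move leaves total XOR = 0, i.e. changes one component's Grundy value g to g ⊕ X where X is the current total.
Pile A: need g' = 0⊕4 = 4. Options: 14−1→G=2, 14−6→G=1, 14−8→G=2, 14−9→G=1. Hits: 0.
Pile B: need g' = 1⊕4 = 5. Options: 8−2→G=0, 8−3→G=2, 8−4→G=2, 8−7→G=0, 8−8→G=0. Hits: 0.
Pile C: need g' = 5⊕4 = 1. Options: 23−1→G=4, 23−4→G=3, 23−5→G=2, 23−8→G=1, 23−9→G=0. Hits: 1.

1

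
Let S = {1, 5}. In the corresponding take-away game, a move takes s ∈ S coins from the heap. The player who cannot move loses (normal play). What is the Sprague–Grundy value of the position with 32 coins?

0

n :  0  1  2  3  4  5  6  7  8  9 10 11 12 13 14 15 16 17 18 19 20 21 22 23 24 25 26 27 28 29 30 31 32
G :  0  1  0  1  0  1  0  1  0  1  0  1  0  1  0  1  0  1  0  1  0  1  0  1  0  1  0  1  0  1  0  1  0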